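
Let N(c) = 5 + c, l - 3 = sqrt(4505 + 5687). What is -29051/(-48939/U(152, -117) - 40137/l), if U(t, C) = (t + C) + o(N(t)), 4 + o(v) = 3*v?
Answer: -125218671426530/7598057095899 + 161324855343344*sqrt(13)/7598057095899 ≈ 60.074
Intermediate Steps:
l = 3 + 28*sqrt(13) (l = 3 + sqrt(4505 + 5687) = 3 + sqrt(10192) = 3 + 28*sqrt(13) ≈ 103.96)
o(v) = -4 + 3*v
U(t, C) = 11 + C + 4*t (U(t, C) = (t + C) + (-4 + 3*(5 + t)) = (C + t) + (-4 + (15 + 3*t)) = (C + t) + (11 + 3*t) = 11 + C + 4*t)
-29051/(-48939/U(152, -117) - 40137/l) = -29051/(-48939/(11 - 117 + 4*152) - 40137/(3 + 28*sqrt(13))) = -29051/(-48939/(11 - 117 + 608) - 40137/(3 + 28*sqrt(13))) = -29051/(-48939/502 - 40137/(3 + 28*sqrt(13)))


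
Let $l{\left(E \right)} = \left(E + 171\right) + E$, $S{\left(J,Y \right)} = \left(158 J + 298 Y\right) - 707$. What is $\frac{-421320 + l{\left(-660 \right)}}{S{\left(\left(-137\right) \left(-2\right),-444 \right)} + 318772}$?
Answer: $- \frac{422469}{229045} \approx -1.8445$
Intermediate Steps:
$S{\left(J,Y \right)} = -707 + 158 J + 298 Y$
$l{\left(E \right)} = 171 + 2 E$ ($l{\left(E \right)} = \left(171 + E\right) + E = 171 + 2 E$)
$\frac{-421320 + l{\left(-660 \right)}}{S{\left(\left(-137\right) \left(-2\right),-444 \right)} + 318772} = \frac{-421320 + \left(171 + 2 \left(-660\right)\right)}{\left(-707 + 158 \left(\left(-137\right) \left(-2\right)\right) + 298 \left(-444\right)\right) + 318772} = \frac{-421320 + \left(171 - 1320\right)}{\left(-707 + 158 \cdot 274 - 132312\right) + 318772} = \frac{-421320 - 1149}{\left(-707 + 43292 - 132312\right) + 318772} = - \frac{422469}{-89727 + 318772} = - \frac{422469}{229045}$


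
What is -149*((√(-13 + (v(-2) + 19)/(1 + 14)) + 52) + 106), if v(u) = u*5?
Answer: -23542 - 149*I*√310/5 ≈ -23542.0 - 524.68*I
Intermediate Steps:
v(u) = 5*u
-149*((√(-13 + (v(-2) + 19)/(1 + 14)) + 52) + 106) = -149*((√(-13 + (5*(-2) + 19)/(1 + 14)) + 52) + 106) = -149*((√(-13 + (-10 + 19)/15) + 52) + 106) = -149*((√(-13 + 9*(1/15)) + 52) + 106) = -149*((√(-13 + ⅗) + 52) + 106) = -149*((√(-62/5) + 52) + 106) = -149*((I*√310/5 + 52) + 106) = -149*((52 + I*√310/5) + 106) = -149*(158 + I*√310/5) = -23542 - 149*I*√310/5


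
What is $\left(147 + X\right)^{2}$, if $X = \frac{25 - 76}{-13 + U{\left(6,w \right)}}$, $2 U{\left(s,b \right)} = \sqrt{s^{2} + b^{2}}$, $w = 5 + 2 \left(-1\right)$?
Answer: $\frac{9103345461}{398161} + \frac{58390308 \sqrt{5}}{398161} \approx 23191.0$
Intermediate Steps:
$w = 3$ ($w = 5 - 2 = 3$)
$U{\left(s,b \right)} = \frac{\sqrt{b^{2} + s^{2}}}{2}$ ($U{\left(s,b \right)} = \frac{\sqrt{s^{2} + b^{2}}}{2} = \frac{\sqrt{b^{2} + s^{2}}}{2}$)
$X = - \frac{51}{-13 + \frac{3 \sqrt{5}}{2}}$ ($X = \frac{25 - 76}{-13 + \frac{\sqrt{3^{2} + 6^{2}}}{2}} = - \frac{51}{-13 + \frac{\sqrt{9 + 36}}{2}} = - \frac{51}{-13 + \frac{\sqrt{45}}{2}} = - \frac{51}{-13 + \frac{3 \sqrt{5}}{2}} \approx 5.2872$)
$\left(147 + X\right)^{2} = \left(147 + \left(\frac{2652}{631} + \frac{306 \sqrt{5}}{631}\right)\right)^{2} = \left(\frac{95409}{631} + \frac{306 \sqrt{5}}{631}\right)^{2}$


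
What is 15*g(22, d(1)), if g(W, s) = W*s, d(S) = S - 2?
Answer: -330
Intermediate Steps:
d(S) = -2 + S
15*g(22, d(1)) = 15*(22*(-2 + 1)) = 15*(22*(-1)) = 15*(-22) = -330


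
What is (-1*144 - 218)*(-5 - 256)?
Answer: 94482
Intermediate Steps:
(-1*144 - 218)*(-5 - 256) = (-144 - 218)*(-261) = -362*(-261) = 94482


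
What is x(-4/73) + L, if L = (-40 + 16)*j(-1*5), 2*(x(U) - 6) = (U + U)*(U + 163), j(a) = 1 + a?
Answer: 495978/5329 ≈ 93.072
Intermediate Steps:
x(U) = 6 + U*(163 + U) (x(U) = 6 + ((U + U)*(U + 163))/2 = 6 + ((2*U)*(163 + U))/2 = 6 + (2*U*(163 + U))/2 = 6 + U*(163 + U))
L = 96 (L = (-40 + 16)*(1 - 1*5) = -24*(1 - 5) = -24*(-4) = 96)
x(-4/73) + L = (6 + (-4/73)**2 + 163*(-4/73)) + 96 = (6 + 16/5329 - 652/73) + 96 = -15606/5329 + 96 = 495978/5329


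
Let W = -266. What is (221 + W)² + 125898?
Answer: 127923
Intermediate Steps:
(221 + W)² + 125898 = (221 - 266)² + 125898 = (-45)² + 125898 = 2025 + 125898 = 127923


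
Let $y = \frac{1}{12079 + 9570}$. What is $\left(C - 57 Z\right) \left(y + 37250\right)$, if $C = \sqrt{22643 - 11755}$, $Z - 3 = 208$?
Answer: $- \frac{9698876493777}{21649} + \frac{1612850502 \sqrt{2722}}{21649} \approx -4.4412 \cdot 10^{8}$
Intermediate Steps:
$Z = 211$ ($Z = 3 + 208 = 211$)
$C = 2 \sqrt{2722}$ ($C = \sqrt{10888} = 2 \sqrt{2722} \approx 104.35$)
$y = \frac{1}{21649} \approx 4.6192 \cdot 10^{-5}$
$\left(C - 57 Z\right) \left(y + 37250\right) = \left(2 \sqrt{2722} - 12027\right) \left(\frac{1}{21649} + 37250\right) = \left(2 \sqrt{2722} - 12027\right) \frac{806425251}{21649} = \left(-12027 + 2 \sqrt{2722}\right) \frac{806425251}{21649} = - \frac{9698876493777}{21649} + \frac{1612850502 \sqrt{2722}}{21649}$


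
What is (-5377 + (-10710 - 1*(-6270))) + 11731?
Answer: 1914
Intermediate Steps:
(-5377 + (-10710 - 1*(-6270))) + 11731 = (-5377 + (-10710 + 6270)) + 11731 = (-5377 - 4440) + 11731 = -9817 + 11731 = 1914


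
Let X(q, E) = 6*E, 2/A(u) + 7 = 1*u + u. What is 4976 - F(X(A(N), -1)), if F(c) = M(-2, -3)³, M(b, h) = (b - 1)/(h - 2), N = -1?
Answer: 621973/125 ≈ 4975.8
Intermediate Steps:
M(b, h) = (-1 + b)/(-2 + h)
A(u) = 2/(-7 + 2*u) (A(u) = 2/(-7 + (1*u + u)) = 2/(-7 + (u + u)) = 2/(-7 + 2*u))
F(c) = 27/125 (F(c) = ((-1 - 2)/(-2 - 3))³ = (-3/(-5))³ = (-⅕*(-3))³ = (⅗)³ = 27/125)
4976 - F(X(A(N), -1)) = 4976 - 1*27/125 = 4976 - 27/125 = 621973/125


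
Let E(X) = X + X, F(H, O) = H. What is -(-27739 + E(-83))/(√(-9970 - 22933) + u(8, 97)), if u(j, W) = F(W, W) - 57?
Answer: 1116200/34503 - 27905*I*√32903/34503 ≈ 32.351 - 146.7*I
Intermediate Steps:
E(X) = 2*X
u(j, W) = -57 + W (u(j, W) = W - 57 = -57 + W)
-(-27739 + E(-83))/(√(-9970 - 22933) + u(8, 97)) = -(-27739 + 2*(-83))/(√(-9970 - 22933) + (-57 + 97)) = -(-27739 - 166)/(√(-32903) + 40) = -(-27905)/(I*√32903 + 40) = -(-27905)/(40 + I*√32903) = 27905/(40 + I*√32903)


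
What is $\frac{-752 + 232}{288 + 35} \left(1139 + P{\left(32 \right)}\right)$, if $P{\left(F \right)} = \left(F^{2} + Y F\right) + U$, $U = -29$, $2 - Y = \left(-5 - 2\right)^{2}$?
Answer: $- \frac{327600}{323} \approx -1014.2$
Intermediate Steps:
$Y = -47$ ($Y = 2 - \left(-5 - 2\right)^{2} = 2 - \left(-7\right)^{2} = 2 - 49 = -47$)
$P{\left(F \right)} = -29 + F^{2} - 47 F$ ($P{\left(F \right)} = \left(F^{2} - 47 F\right) - 29 = -29 + F^{2} - 47 F$)
$\frac{-752 + 232}{288 + 35} \left(1139 + P{\left(32 \right)}\right) = \frac{-752 + 232}{288 + 35} \left(1139 - \left(1533 - 1024\right)\right) = - \frac{520}{323} \left(1139 - 509\right) = \left(-520\right) \frac{1}{323} \left(1139 - 509\right) = \left(- \frac{520}{323}\right) 630 = - \frac{327600}{323}$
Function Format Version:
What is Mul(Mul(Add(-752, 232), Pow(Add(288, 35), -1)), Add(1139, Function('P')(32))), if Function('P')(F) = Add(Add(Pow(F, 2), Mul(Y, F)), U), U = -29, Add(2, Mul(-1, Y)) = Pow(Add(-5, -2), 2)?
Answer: Rational(-327600, 323) ≈ -1014.2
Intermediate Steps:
Y = -47 (Y = Add(2, Mul(-1, Pow(Add(-5, -2), 2))) = Add(2, Mul(-1, Pow(-7, 2))) = Add(2, Mul(-1, 49)) = Add(2, -49) = -47)
Function('P')(F) = Add(-29, Pow(F, 2), Mul(-47, F)) (Function('P')(F) = Add(Add(Pow(F, 2), Mul(-47, F)), -29) = Add(-29, Pow(F, 2), Mul(-47, F)))
Mul(Mul(Add(-752, 232), Pow(Add(288, 35), -1)), Add(1139, Function('P')(32))) = Mul(Mul(Add(-752, 232), Pow(Add(288, 35), -1)), Add(1139, Add(-29, Pow(32, 2), Mul(-47, 32)))) = Mul(Mul(-520, Pow(323, -1)), Add(1139, Add(-29, 1024, -1504))) = Mul(Mul(-520, Rational(1, 323)), Add(1139, -509)) = Mul(Rational(-520, 323), 630) = Rational(-327600, 323)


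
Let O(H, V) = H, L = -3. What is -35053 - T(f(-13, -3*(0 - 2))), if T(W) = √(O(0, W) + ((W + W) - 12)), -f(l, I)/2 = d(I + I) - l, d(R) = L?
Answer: -35053 - 2*I*√13 ≈ -35053.0 - 7.2111*I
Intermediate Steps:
d(R) = -3
f(l, I) = 6 + 2*l (f(l, I) = -2*(-3 - l) = 6 + 2*l)
T(W) = √(-12 + 2*W) (T(W) = √(0 + ((W + W) - 12)) = √(0 + (2*W - 12)) = √(0 + (-12 + 2*W)) = √(-12 + 2*W))
-35053 - T(f(-13, -3*(0 - 2))) = -35053 - √(-12 + 2*(6 + 2*(-13))) = -35053 - √(-12 + 2*(6 - 26)) = -35053 - √(-12 + 2*(-20)) = -35053 - √(-12 - 40) = -35053 - √(-52) = -35053 - 2*I*√13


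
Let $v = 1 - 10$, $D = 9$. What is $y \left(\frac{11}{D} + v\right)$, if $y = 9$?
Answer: $-70$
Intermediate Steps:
$v = -9$ ($v = 1 - 10 = -9$)
$y \left(\frac{11}{D} + v\right) = 9 \left(\frac{11}{9} - 9\right) = 9 \left(- \frac{70}{9}\right) = -70$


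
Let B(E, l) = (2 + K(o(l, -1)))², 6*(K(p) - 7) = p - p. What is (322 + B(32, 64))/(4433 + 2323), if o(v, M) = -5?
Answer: 403/6756 ≈ 0.059651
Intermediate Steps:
K(p) = 7 (K(p) = 7 + (p - p)/6 = 7 + (⅙)*0 = 7 + 0 = 7)
B(E, l) = 81 (B(E, l) = (2 + 7)² = 9² = 81)
(322 + B(32, 64))/(4433 + 2323) = (322 + 81)/(4433 + 2323) = 403/6756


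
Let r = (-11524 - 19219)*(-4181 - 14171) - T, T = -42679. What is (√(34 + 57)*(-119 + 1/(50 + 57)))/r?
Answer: -4244*√91/20124496335 ≈ -2.0117e-6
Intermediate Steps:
r = 564238215 (r = (-11524 - 19219)*(-4181 - 14171) - 1*(-42679) = -30743*(-18352) + 42679 = 564195536 + 42679 = 564238215)
(√(34 + 57)*(-119 + 1/(50 + 57)))/r = (√(34 + 57)*(-119 + 1/(50 + 57)))/564238215 = (√91*(-119 + 1/107))*(1/564238215) = (√91*(-12732/107))*(1/564238215) = -12732*√91/107*(1/564238215) = -4244*√91/20124496335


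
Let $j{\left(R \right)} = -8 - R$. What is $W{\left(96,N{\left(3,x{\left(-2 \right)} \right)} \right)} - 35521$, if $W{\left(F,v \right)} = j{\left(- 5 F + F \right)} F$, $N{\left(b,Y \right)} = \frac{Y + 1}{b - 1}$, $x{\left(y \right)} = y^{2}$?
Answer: $575$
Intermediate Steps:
$N{\left(b,Y \right)} = \frac{1 + Y}{-1 + b}$
$W{\left(F,v \right)} = F \left(-8 + 4 F\right)$ ($W{\left(F,v \right)} = \left(-8 - \left(- 5 F + F\right)\right) F = \left(-8 - - 4 F\right) F = \left(-8 + 4 F\right) F = F \left(-8 + 4 F\right)$)
$W{\left(96,N{\left(3,x{\left(-2 \right)} \right)} \right)} - 35521 = 4 \cdot 96 \left(-2 + 96\right) - 35521 = 4 \cdot 96 \cdot 94 - 35521 = 36096 - 35521 = 575$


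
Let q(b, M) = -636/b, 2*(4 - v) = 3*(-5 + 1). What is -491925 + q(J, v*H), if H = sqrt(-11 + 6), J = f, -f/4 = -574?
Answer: -282365109/574 ≈ -4.9193e+5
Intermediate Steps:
f = 2296 (f = -4*(-574) = 2296)
J = 2296
v = 10 (v = 4 - 3*(-5 + 1)/2 = 4 - 3*(-4)/2 = 4 - 1/2*(-12) = 4 + 6 = 10)
H = I*sqrt(5) (H = sqrt(-5) = I*sqrt(5) ≈ 2.2361*I)
-491925 + q(J, v*H) = -491925 - 636/2296 = -491925 - 636*1/2296 = -491925 - 159/574 = -282365109/574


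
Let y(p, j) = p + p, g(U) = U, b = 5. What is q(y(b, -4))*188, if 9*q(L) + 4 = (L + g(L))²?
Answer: 8272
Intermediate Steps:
y(p, j) = 2*p
q(L) = -4/9 + 4*L²/9 (q(L) = -4/9 + (L + L)²/9 = -4/9 + (2*L)²/9 = -4/9 + (4*L²)/9 = -4/9 + 4*L²/9)
q(y(b, -4))*188 = (-4/9 + 4*(2*5)²/9)*188 = (-4/9 + (4/9)*10²)*188 = (-4/9 + (4/9)*100)*188 = (-4/9 + 400/9)*188 = 44*188 = 8272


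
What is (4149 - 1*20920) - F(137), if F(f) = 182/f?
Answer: -2297809/137 ≈ -16772.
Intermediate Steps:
(4149 - 1*20920) - F(137) = (4149 - 1*20920) - 182/137 = (4149 - 20920) - 182/137 = -16771 - 1*182/137 = -16771 - 182/137 = -2297809/137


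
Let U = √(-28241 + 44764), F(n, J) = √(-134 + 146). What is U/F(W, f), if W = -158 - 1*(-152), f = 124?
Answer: √49569/6 ≈ 37.107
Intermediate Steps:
W = -6 (W = -158 + 152 = -6)
F(n, J) = 2*√3 (F(n, J) = √12 = 2*√3)
U = √16523 ≈ 128.54
U/F(W, f) = √16523/((2*√3)) = √16523*(√3/6) = √49569/6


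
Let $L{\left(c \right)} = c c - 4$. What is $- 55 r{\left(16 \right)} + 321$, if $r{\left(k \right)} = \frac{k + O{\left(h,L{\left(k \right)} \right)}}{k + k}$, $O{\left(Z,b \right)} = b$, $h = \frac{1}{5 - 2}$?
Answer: $- \frac{1117}{8} \approx -139.63$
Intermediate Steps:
$h = \frac{1}{3} \approx 0.33333$
$L{\left(c \right)} = -4 + c^{2}$ ($L{\left(c \right)} = c^{2} - 4 = -4 + c^{2}$)
$r{\left(k \right)} = \frac{-4 + k + k^{2}}{2 k}$ ($r{\left(k \right)} = \frac{k + \left(-4 + k^{2}\right)}{k + k} = \frac{-4 + k + k^{2}}{2 k}$)
$- 55 r{\left(16 \right)} + 321 = - 55 \frac{-4 + 16 + 16^{2}}{2 \cdot 16} + 321 = - 55 \cdot \frac{1}{2} \cdot \frac{1}{16} \left(-4 + 16 + 256\right) + 321 = - 55 \cdot \frac{1}{2} \cdot \frac{1}{16} \cdot 268 + 321 = \left(-55\right) \frac{67}{8} + 321 = - \frac{3685}{8} + 321 = - \frac{1117}{8}$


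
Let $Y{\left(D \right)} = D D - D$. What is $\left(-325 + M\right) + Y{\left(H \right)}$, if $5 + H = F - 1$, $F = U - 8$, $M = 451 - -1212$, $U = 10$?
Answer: $1358$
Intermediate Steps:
$M = 1663$ ($M = 451 + 1212 = 1663$)
$F = 2$ ($F = 10 - 8 = 2$)
$H = -4$ ($H = -5 + \left(2 - 1\right) = -5 + 1 = -4$)
$Y{\left(D \right)} = D^{2} - D$
$\left(-325 + M\right) + Y{\left(H \right)} = \left(-325 + 1663\right) - 4 \left(-1 - 4\right) = 1338 - -20 = 1338 + 20 = 1358$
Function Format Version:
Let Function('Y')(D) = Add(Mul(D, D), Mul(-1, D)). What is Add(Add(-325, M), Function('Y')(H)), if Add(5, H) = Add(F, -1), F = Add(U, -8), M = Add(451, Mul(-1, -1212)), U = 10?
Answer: 1358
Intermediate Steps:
M = 1663 (M = Add(451, 1212) = 1663)
F = 2 (F = Add(10, -8) = 2)
H = -4 (H = Add(-5, Add(2, -1)) = Add(-5, 1) = -4)
Function('Y')(D) = Add(Pow(D, 2), Mul(-1, D))
Add(Add(-325, M), Function('Y')(H)) = Add(Add(-325, 1663), Mul(-4, Add(-1, -4))) = Add(1338, Mul(-4, -5)) = Add(1338, 20) = 1358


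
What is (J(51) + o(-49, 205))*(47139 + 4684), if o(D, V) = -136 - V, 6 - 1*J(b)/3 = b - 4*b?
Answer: 7047928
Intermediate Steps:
J(b) = 18 + 9*b (J(b) = 18 - 3*(b - 4*b) = 18 - (-9)*b = 18 + 9*b)
(J(51) + o(-49, 205))*(47139 + 4684) = ((18 + 9*51) + (-136 - 1*205))*(47139 + 4684) = ((18 + 459) + (-136 - 205))*51823 = (477 - 341)*51823 = 136*51823 = 7047928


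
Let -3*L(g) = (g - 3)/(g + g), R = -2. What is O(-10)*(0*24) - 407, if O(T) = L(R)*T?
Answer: -407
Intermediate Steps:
L(g) = -(-3 + g)/(6*g) (L(g) = -(g - 3)/(3*(g + g)) = -(-3 + g)/(3*(2*g)) = -(-3 + g)*1/(2*g)/3 = -(-3 + g)/(6*g))
O(T) = -5*T/12 (O(T) = ((1/6)*(3 - 1*(-2))/(-2))*T = ((1/6)*(-1/2)*(3 + 2))*T = ((1/6)*(-1/2)*5)*T = -5*T/12)
O(-10)*(0*24) - 407 = (-5/12*(-10))*(0*24) - 407 = (25/6)*0 - 407 = 0 - 407 = -407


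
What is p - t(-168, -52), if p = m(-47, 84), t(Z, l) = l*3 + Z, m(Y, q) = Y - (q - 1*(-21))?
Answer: 172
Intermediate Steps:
m(Y, q) = -21 + Y - q (m(Y, q) = Y - (q + 21) = Y - (21 + q) = Y + (-21 - q) = -21 + Y - q)
t(Z, l) = Z + 3*l (t(Z, l) = 3*l + Z = Z + 3*l)
p = -152 (p = -21 - 47 - 1*84 = -21 - 47 - 84 = -152)
p - t(-168, -52) = -152 - (-168 + 3*(-52)) = -152 - (-168 - 156) = -152 - 1*(-324) = -152 + 324 = 172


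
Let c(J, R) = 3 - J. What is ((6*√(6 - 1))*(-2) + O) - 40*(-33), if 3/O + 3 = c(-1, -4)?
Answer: 1323 - 12*√5 ≈ 1296.2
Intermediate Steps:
O = 3 (O = 3/(-3 + (3 - 1*(-1))) = 3/(-3 + (3 + 1)) = 3/(-3 + 4) = 3/1 = 3*1 = 3)
((6*√(6 - 1))*(-2) + O) - 40*(-33) = ((6*√(6 - 1))*(-2) + 3) - 40*(-33) = ((6*√5)*(-2) + 3) + 1320 = (-12*√5 + 3) + 1320 = (3 - 12*√5) + 1320 = 1323 - 12*√5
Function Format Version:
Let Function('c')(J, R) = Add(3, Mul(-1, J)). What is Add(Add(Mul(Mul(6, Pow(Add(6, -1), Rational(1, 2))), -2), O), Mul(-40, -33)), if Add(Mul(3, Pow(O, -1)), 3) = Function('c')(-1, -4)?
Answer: Add(1323, Mul(-12, Pow(5, Rational(1, 2)))) ≈ 1296.2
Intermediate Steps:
O = 3 (O = Mul(3, Pow(Add(-3, Add(3, Mul(-1, -1))), -1)) = Mul(3, Pow(Add(-3, Add(3, 1)), -1)) = Mul(3, Pow(Add(-3, 4), -1)) = Mul(3, Pow(1, -1)) = Mul(3, 1) = 3)
Add(Add(Mul(Mul(6, Pow(Add(6, -1), Rational(1, 2))), -2), O), Mul(-40, -33)) = Add(Add(Mul(Mul(6, Pow(Add(6, -1), Rational(1, 2))), -2), 3), Mul(-40, -33)) = Add(Add(Mul(Mul(6, Pow(5, Rational(1, 2))), -2), 3), 1320) = Add(Add(Mul(-12, Pow(5, Rational(1, 2))), 3), 1320) = Add(Add(3, Mul(-12, Pow(5, Rational(1, 2)))), 1320) = Add(1323, Mul(-12, Pow(5, Rational(1, 2))))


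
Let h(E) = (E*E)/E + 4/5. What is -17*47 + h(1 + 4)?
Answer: -3966/5 ≈ -793.20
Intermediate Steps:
h(E) = ⅘ + E (h(E) = E²/E + 4*(⅕) = E + ⅘ = ⅘ + E)
-17*47 + h(1 + 4) = -17*47 + (⅘ + (1 + 4)) = -799 + (⅘ + 5) = -799 + 29/5 = -3966/5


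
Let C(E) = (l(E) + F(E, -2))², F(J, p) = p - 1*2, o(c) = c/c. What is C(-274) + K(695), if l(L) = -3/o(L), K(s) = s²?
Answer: 483074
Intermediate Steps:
o(c) = 1
F(J, p) = -2 + p (F(J, p) = p - 2 = -2 + p)
l(L) = -3 (l(L) = -3/1 = -3*1 = -3)
C(E) = 49 (C(E) = (-3 + (-2 - 2))² = (-3 - 4)² = (-7)² = 49)
C(-274) + K(695) = 49 + 695² = 49 + 483025 = 483074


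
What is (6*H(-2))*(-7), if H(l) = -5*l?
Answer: -420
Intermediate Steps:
(6*H(-2))*(-7) = (6*(-5*(-2)))*(-7) = (6*10)*(-7) = 60*(-7) = -420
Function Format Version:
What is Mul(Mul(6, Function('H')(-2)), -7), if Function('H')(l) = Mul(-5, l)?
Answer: -420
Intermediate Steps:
Mul(Mul(6, Function('H')(-2)), -7) = Mul(Mul(6, Mul(-5, -2)), -7) = Mul(Mul(6, 10), -7) = Mul(60, -7) = -420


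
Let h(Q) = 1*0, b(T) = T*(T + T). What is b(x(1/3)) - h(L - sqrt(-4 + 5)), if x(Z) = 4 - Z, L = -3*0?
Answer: 242/9 ≈ 26.889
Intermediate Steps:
L = 0
b(T) = 2*T**2 (b(T) = T*(2*T) = 2*T**2)
h(Q) = 0
b(x(1/3)) - h(L - sqrt(-4 + 5)) = 2*(4 - 1/3)**2 - 1*0 = 2*(4 - 1*1/3)**2 + 0 = 2*(4 - 1/3)**2 + 0 = 2*(11/3)**2 + 0 = 2*(121/9) + 0 = 242/9 + 0 = 242/9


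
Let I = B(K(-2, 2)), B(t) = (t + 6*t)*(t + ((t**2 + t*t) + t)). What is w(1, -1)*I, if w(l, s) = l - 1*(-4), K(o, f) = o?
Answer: -280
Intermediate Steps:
w(l, s) = 4 + l (w(l, s) = l + 4 = 4 + l)
B(t) = 7*t*(2*t + 2*t**2) (B(t) = (7*t)*(t + ((t**2 + t**2) + t)) = (7*t)*(t + (2*t**2 + t)) = (7*t)*(t + (t + 2*t**2)) = (7*t)*(2*t + 2*t**2) = 7*t*(2*t + 2*t**2))
I = -56 (I = 14*(-2)**2*(1 - 2) = 14*4*(-1) = -56)
w(1, -1)*I = (4 + 1)*(-56) = 5*(-56) = -280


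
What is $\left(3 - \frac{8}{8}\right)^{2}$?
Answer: $4$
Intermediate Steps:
$\left(3 - \frac{8}{8}\right)^{2} = \left(3 - 1\right)^{2} = 2^{2} = 4$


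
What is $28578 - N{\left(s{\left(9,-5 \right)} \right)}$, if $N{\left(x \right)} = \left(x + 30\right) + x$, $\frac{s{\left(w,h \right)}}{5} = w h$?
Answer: $28998$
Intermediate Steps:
$s{\left(w,h \right)} = 5 h w$ ($s{\left(w,h \right)} = 5 w h = 5 h w$)
$N{\left(x \right)} = 30 + 2 x$ ($N{\left(x \right)} = \left(30 + x\right) + x = 30 + 2 x$)
$28578 - N{\left(s{\left(9,-5 \right)} \right)} = 28578 - \left(30 + 2 \cdot 5 \left(-5\right) 9\right) = 28578 - \left(30 + 2 \left(-225\right)\right) = 28578 - \left(30 - 450\right) = 28578 - -420 = 28578 + 420 = 28998$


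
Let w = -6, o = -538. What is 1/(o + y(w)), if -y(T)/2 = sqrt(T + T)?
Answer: I/(2*(-269*I + 2*sqrt(3))) ≈ -0.0018584 + 2.3932e-5*I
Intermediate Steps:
y(T) = -2*sqrt(2)*sqrt(T) (y(T) = -2*sqrt(T + T) = -2*sqrt(2)*sqrt(T))
1/(o + y(w)) = 1/(-538 - 2*sqrt(2)*sqrt(-6)) = 1/(-538 - 2*sqrt(2)*I*sqrt(6)) = 1/(-538 - 4*I*sqrt(3))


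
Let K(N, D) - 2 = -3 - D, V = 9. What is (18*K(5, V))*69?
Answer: -12420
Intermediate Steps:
K(N, D) = -1 - D (K(N, D) = 2 + (-3 - D) = -1 - D)
(18*K(5, V))*69 = (18*(-1 - 1*9))*69 = (18*(-1 - 9))*69 = (18*(-10))*69 = -180*69 = -12420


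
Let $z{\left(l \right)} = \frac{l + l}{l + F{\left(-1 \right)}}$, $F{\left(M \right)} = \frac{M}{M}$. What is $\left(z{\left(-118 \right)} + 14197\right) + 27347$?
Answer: $\frac{4860884}{117} \approx 41546.0$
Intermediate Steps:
$F{\left(M \right)} = 1$
$z{\left(l \right)} = \frac{2 l}{1 + l}$ ($z{\left(l \right)} = \frac{l + l}{l + 1} = \frac{2 l}{1 + l}$)
$\left(z{\left(-118 \right)} + 14197\right) + 27347 = \left(2 \left(-118\right) \frac{1}{1 - 118} + 14197\right) + 27347 = \left(2 \left(-118\right) \frac{1}{-117} + 14197\right) + 27347 = \left(2 \left(-118\right) \left(- \frac{1}{117}\right) + 14197\right) + 27347 = \left(\frac{236}{117} + 14197\right) + 27347 = \frac{1661285}{117} + 27347 = \frac{4860884}{117}$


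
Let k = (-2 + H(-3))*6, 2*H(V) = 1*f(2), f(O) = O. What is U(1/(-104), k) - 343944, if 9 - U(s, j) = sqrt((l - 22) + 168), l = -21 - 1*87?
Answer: -343935 - sqrt(38) ≈ -3.4394e+5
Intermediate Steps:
l = -108 (l = -21 - 87 = -108)
H(V) = 1 (H(V) = (1*2)/2 = (1/2)*2 = 1)
k = -6 (k = (-2 + 1)*6 = -1*6 = -6)
U(s, j) = 9 - sqrt(38) (U(s, j) = 9 - sqrt((-108 - 22) + 168) = 9 - sqrt(-130 + 168) = 9 - sqrt(38))
U(1/(-104), k) - 343944 = (9 - sqrt(38)) - 343944 = -343935 - sqrt(38)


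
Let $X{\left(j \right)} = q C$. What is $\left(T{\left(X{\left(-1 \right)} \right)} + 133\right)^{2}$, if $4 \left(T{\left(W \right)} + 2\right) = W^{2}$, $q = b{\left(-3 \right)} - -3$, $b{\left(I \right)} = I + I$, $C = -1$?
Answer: $\frac{284089}{16} \approx 17756.0$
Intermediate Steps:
$b{\left(I \right)} = 2 I$
$q = -3$ ($q = 2 \left(-3\right) - -3 = -6 + 3 = -3$)
$X{\left(j \right)} = 3$ ($X{\left(j \right)} = \left(-3\right) \left(-1\right) = 3$)
$T{\left(W \right)} = -2 + \frac{W^{2}}{4}$
$\left(T{\left(X{\left(-1 \right)} \right)} + 133\right)^{2} = \left(\left(-2 + \frac{3^{2}}{4}\right) + 133\right)^{2} = \left(\left(-2 + \frac{1}{4} \cdot 9\right) + 133\right)^{2} = \left(\left(-2 + \frac{9}{4}\right) + 133\right)^{2} = \left(\frac{1}{4} + 133\right)^{2} = \left(\frac{533}{4}\right)^{2} = \frac{284089}{16}$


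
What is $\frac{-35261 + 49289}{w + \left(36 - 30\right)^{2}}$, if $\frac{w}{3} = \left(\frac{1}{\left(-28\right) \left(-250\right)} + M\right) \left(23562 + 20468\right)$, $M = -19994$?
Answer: $- \frac{467600}{88033580171} \approx -5.3116 \cdot 10^{-6}$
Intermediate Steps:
$w = - \frac{264100744113}{100}$ ($w = 3 \left(\frac{1}{\left(-28\right) \left(-250\right)} - 19994\right) \left(23562 + 20468\right) = 3 \left(\frac{1}{7000} - 19994\right) 44030 = 3 \left(\left(- \frac{139957999}{7000}\right) 44030\right) = 3 \left(- \frac{88033581371}{100}\right) = - \frac{264100744113}{100} \approx -2.641 \cdot 10^{9}$)
$\frac{-35261 + 49289}{w + \left(36 - 30\right)^{2}} = \frac{-35261 + 49289}{- \frac{264100744113}{100} + \left(36 - 30\right)^{2}} = \frac{14028}{- \frac{264100744113}{100} + 6^{2}} = \frac{14028}{- \frac{264100744113}{100} + 36} = \frac{14028}{- \frac{264100740513}{100}} = 14028 \left(- \frac{100}{264100740513}\right) = - \frac{467600}{88033580171}$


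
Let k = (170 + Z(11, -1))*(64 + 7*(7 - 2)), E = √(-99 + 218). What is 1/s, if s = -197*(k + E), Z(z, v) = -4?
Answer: -16434/53205018689 + √119/53205018689 ≈ -3.0868e-7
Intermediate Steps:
E = √119 ≈ 10.909
k = 16434 (k = (170 - 4)*(64 + 7*(7 - 2)) = 166*(64 + 7*5) = 166*(64 + 35) = 166*99 = 16434)
s = -3237498 - 197*√119 (s = -197*(16434 + √119) = -3237498 - 197*√119 ≈ -3.2396e+6)
1/s = 1/(-3237498 - 197*√119)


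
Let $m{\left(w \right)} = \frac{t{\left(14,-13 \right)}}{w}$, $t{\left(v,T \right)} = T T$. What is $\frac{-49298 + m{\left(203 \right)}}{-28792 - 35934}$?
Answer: $\frac{10007325}{13139378} \approx 0.76163$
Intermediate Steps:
$t{\left(v,T \right)} = T^{2}$
$m{\left(w \right)} = \frac{169}{w}$ ($m{\left(w \right)} = \frac{\left(-13\right)^{2}}{w} = \frac{169}{w}$)
$\frac{-49298 + m{\left(203 \right)}}{-28792 - 35934} = \frac{-49298 + \frac{169}{203}}{-28792 - 35934} = \frac{-49298 + 169 \cdot \frac{1}{203}}{-64726} = \left(-49298 + \frac{169}{203}\right) \left(- \frac{1}{64726}\right) = \left(- \frac{10007325}{203}\right) \left(- \frac{1}{64726}\right) = \frac{10007325}{13139378}$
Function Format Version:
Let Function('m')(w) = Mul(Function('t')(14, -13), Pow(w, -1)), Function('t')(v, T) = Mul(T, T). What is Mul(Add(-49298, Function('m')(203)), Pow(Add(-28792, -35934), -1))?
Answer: Rational(10007325, 13139378) ≈ 0.76163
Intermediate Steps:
Function('t')(v, T) = Pow(T, 2)
Function('m')(w) = Mul(169, Pow(w, -1)) (Function('m')(w) = Mul(Pow(-13, 2), Pow(w, -1)) = Mul(169, Pow(w, -1)))
Mul(Add(-49298, Function('m')(203)), Pow(Add(-28792, -35934), -1)) = Mul(Add(-49298, Mul(169, Pow(203, -1))), Pow(Add(-28792, -35934), -1)) = Mul(Add(-49298, Mul(169, Rational(1, 203))), Pow(-64726, -1)) = Mul(Add(-49298, Rational(169, 203)), Rational(-1, 64726)) = Mul(Rational(-10007325, 203), Rational(-1, 64726)) = Rational(10007325, 13139378)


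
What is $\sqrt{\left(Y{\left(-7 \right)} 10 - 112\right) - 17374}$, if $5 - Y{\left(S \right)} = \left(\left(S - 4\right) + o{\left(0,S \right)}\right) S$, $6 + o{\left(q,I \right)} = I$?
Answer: $18 i \sqrt{59} \approx 138.26 i$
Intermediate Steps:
$o{\left(q,I \right)} = -6 + I$
$Y{\left(S \right)} = 5 - S \left(-10 + 2 S\right)$ ($Y{\left(S \right)} = 5 - \left(\left(S - 4\right) + \left(-6 + S\right)\right) S = 5 - \left(\left(-4 + S\right) + \left(-6 + S\right)\right) S = 5 - \left(-10 + 2 S\right) S = 5 - S \left(-10 + 2 S\right)$)
$\sqrt{\left(Y{\left(-7 \right)} 10 - 112\right) - 17374} = \sqrt{\left(\left(5 - 2 \left(-7\right)^{2} + 10 \left(-7\right)\right) 10 - 112\right) - 17374} = \sqrt{\left(\left(5 - 98 - 70\right) 10 - 112\right) - 17374} = \sqrt{\left(\left(-163\right) 10 - 112\right) - 17374} = \sqrt{\left(-1630 - 112\right) - 17374} = \sqrt{-1742 - 17374} = \sqrt{-19116} = 18 i \sqrt{59}$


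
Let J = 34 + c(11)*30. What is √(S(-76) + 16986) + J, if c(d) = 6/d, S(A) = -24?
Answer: 554/11 + √16962 ≈ 180.60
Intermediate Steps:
J = 554/11 (J = 34 + (6/11)*30 = 34 + 180/11 = 554/11 ≈ 50.364)
√(S(-76) + 16986) + J = √(-24 + 16986) + 554/11 = √16962 + 554/11 = 554/11 + √16962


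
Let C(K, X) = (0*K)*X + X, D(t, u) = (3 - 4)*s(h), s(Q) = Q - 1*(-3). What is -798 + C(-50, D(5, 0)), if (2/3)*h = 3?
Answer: -1611/2 ≈ -805.50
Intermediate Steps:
h = 9/2 (h = (3/2)*3 = 9/2 ≈ 4.5000)
s(Q) = 3 + Q (s(Q) = Q + 3 = 3 + Q)
D(t, u) = -15/2 (D(t, u) = (3 - 4)*(3 + 9/2) = -1*15/2 = -15/2)
C(K, X) = X (C(K, X) = 0*X + X = 0 + X = X)
-798 + C(-50, D(5, 0)) = -798 - 15/2 = -1611/2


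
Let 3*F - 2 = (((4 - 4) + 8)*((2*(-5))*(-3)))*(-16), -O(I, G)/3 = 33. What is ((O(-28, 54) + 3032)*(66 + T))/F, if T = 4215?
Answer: -37668519/3838 ≈ -9814.6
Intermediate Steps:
O(I, G) = -99 (O(I, G) = -3*33 = -99)
F = -3838/3 (F = 2/3 + ((((4 - 4) + 8)*((2*(-5))*(-3)))*(-16))/3 = 2/3 + (((0 + 8)*(-10*(-3)))*(-16))/3 = 2/3 + ((8*30)*(-16))/3 = 2/3 + (240*(-16))/3 = 2/3 + (1/3)*(-3840) = 2/3 - 1280 = -3838/3 ≈ -1279.3)
((O(-28, 54) + 3032)*(66 + T))/F = ((-99 + 3032)*(66 + 4215))/(-3838/3) = (2933*4281)*(-3/3838) = 12556173*(-3/3838) = -37668519/3838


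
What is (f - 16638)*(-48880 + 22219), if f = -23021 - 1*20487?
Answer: 1603552506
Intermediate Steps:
f = -43508 (f = -23021 - 20487 = -43508)
(f - 16638)*(-48880 + 22219) = (-43508 - 16638)*(-48880 + 22219) = -60146*(-26661) = 1603552506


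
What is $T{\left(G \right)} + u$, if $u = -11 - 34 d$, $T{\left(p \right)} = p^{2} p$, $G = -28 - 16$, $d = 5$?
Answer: $-85365$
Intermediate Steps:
$G = -44$ ($G = -28 - 16 = -44$)
$T{\left(p \right)} = p^{3}$
$u = -181$ ($u = -11 - 170 = -181$)
$T{\left(G \right)} + u = \left(-44\right)^{3} - 181 = -85184 - 181 = -85365$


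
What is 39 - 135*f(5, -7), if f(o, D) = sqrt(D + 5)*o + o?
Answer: -636 - 675*I*sqrt(2) ≈ -636.0 - 954.59*I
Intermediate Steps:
f(o, D) = o + o*sqrt(5 + D) (f(o, D) = sqrt(5 + D)*o + o = o*sqrt(5 + D) + o = o + o*sqrt(5 + D))
39 - 135*f(5, -7) = 39 - 675*(1 + sqrt(5 - 7)) = 39 - 675*(1 + sqrt(-2)) = 39 - 675*(1 + I*sqrt(2)) = 39 - 135*(5 + 5*I*sqrt(2)) = 39 + (-675 - 675*I*sqrt(2)) = -636 - 675*I*sqrt(2)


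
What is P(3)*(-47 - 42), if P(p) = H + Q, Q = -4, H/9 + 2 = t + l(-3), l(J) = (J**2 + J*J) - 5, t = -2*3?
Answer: -3649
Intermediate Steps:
t = -6
l(J) = -5 + 2*J**2 (l(J) = (J**2 + J**2) - 5 = 2*J**2 - 5 = -5 + 2*J**2)
H = 45 (H = -18 + 9*(-6 + (-5 + 2*(-3)**2)) = -18 + 9*(-6 + (-5 + 2*9)) = -18 + 9*(-6 + (-5 + 18)) = -18 + 9*(-6 + 13) = -18 + 9*7 = -18 + 63 = 45)
P(p) = 41 (P(p) = 45 - 4 = 41)
P(3)*(-47 - 42) = 41*(-47 - 42) = 41*(-89) = -3649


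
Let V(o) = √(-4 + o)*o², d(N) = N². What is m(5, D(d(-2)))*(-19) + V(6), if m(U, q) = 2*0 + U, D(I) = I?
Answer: -95 + 36*√2 ≈ -44.088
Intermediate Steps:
V(o) = o²*√(-4 + o)
m(U, q) = U (m(U, q) = 0 + U = U)
m(5, D(d(-2)))*(-19) + V(6) = 5*(-19) + 6²*√(-4 + 6) = -95 + 36*√2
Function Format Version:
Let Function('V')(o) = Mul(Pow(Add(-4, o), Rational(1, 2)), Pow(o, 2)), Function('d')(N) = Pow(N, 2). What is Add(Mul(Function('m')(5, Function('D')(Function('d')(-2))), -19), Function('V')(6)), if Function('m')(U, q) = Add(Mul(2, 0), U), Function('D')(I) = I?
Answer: Add(-95, Mul(36, Pow(2, Rational(1, 2)))) ≈ -44.088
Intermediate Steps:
Function('V')(o) = Mul(Pow(o, 2), Pow(Add(-4, o), Rational(1, 2)))
Function('m')(U, q) = U (Function('m')(U, q) = Add(0, U) = U)
Add(Mul(Function('m')(5, Function('D')(Function('d')(-2))), -19), Function('V')(6)) = Add(Mul(5, -19), Mul(Pow(6, 2), Pow(Add(-4, 6), Rational(1, 2)))) = Add(-95, Mul(36, Pow(2, Rational(1, 2))))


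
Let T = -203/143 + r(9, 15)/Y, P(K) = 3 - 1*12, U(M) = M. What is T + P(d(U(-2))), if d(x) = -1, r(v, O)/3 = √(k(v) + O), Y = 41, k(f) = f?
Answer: -1490/143 + 6*√6/41 ≈ -10.061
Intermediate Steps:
r(v, O) = 3*√(O + v) (r(v, O) = 3*√(v + O) = 3*√(O + v))
P(K) = -9 (P(K) = 3 - 12 = -9)
T = -203/143 + 6*√6/41 (T = -203/143 + (3*√(15 + 9))/41 = -203*1/143 + (3*√24)*(1/41) = -203/143 + (3*(2*√6))*(1/41) = -203/143 + (6*√6)*(1/41) = -203/143 + 6*√6/41 ≈ -1.0611)
T + P(d(U(-2))) = (-203/143 + 6*√6/41) - 9 = -1490/143 + 6*√6/41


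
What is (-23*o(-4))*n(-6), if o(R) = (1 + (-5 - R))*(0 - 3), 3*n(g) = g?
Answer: 0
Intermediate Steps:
n(g) = g/3
o(R) = 12 + 3*R (o(R) = (-4 - R)*(-3) = 12 + 3*R)
(-23*o(-4))*n(-6) = (-23*(12 + 3*(-4)))*((⅓)*(-6)) = -23*(12 - 12)*(-2) = -23*0*(-2) = 0*(-2) = 0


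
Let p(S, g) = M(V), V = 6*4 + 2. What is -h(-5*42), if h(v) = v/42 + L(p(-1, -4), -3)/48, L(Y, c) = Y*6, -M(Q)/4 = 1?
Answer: 11/2 ≈ 5.5000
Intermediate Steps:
V = 26 (V = 24 + 2 = 26)
M(Q) = -4 (M(Q) = -4*1 = -4)
p(S, g) = -4
L(Y, c) = 6*Y
h(v) = -1/2 + v/42 (h(v) = v/42 + (6*(-4))/48 = v*(1/42) - 24*1/48 = v/42 - 1/2 = -1/2 + v/42)
-h(-5*42) = -(-1/2 + (-5*42)/42) = -(-1/2 + (1/42)*(-210)) = -(-1/2 - 5) = -1*(-11/2) = 11/2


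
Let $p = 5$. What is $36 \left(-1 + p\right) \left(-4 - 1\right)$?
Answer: $-720$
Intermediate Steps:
$36 \left(-1 + p\right) \left(-4 - 1\right) = 36 \left(-1 + 5\right) \left(-4 - 1\right) = 36 \cdot 4 \left(-5\right) = 36 \left(-20\right) = -720$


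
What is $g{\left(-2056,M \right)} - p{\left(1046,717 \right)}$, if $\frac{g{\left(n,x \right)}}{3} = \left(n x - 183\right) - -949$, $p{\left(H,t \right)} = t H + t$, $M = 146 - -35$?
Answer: $-1864809$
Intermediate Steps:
$M = 181$ ($M = 146 + 35 = 181$)
$p{\left(H,t \right)} = t + H t$ ($p{\left(H,t \right)} = H t + t = t + H t$)
$g{\left(n,x \right)} = 2298 + 3 n x$ ($g{\left(n,x \right)} = 3 \left(\left(n x - 183\right) - -949\right) = 3 \left(\left(-183 + n x\right) + 949\right) = 3 \left(766 + n x\right) = 2298 + 3 n x$)
$g{\left(-2056,M \right)} - p{\left(1046,717 \right)} = \left(2298 + 3 \left(-2056\right) 181\right) - 717 \left(1 + 1046\right) = \left(2298 - 1116408\right) - 717 \cdot 1047 = -1114110 - 750699 = -1864809$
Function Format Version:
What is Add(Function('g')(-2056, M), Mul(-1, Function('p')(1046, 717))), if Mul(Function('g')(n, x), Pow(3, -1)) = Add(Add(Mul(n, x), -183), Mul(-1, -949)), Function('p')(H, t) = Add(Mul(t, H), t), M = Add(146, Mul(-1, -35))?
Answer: -1864809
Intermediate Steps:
M = 181 (M = Add(146, 35) = 181)
Function('p')(H, t) = Add(t, Mul(H, t)) (Function('p')(H, t) = Add(Mul(H, t), t) = Add(t, Mul(H, t)))
Function('g')(n, x) = Add(2298, Mul(3, n, x)) (Function('g')(n, x) = Mul(3, Add(Add(Mul(n, x), -183), Mul(-1, -949))) = Mul(3, Add(Add(-183, Mul(n, x)), 949)) = Mul(3, Add(766, Mul(n, x))) = Add(2298, Mul(3, n, x)))
Add(Function('g')(-2056, M), Mul(-1, Function('p')(1046, 717))) = Add(Add(2298, Mul(3, -2056, 181)), Mul(-1, Mul(717, Add(1, 1046)))) = Add(Add(2298, -1116408), Mul(-1, Mul(717, 1047))) = Add(-1114110, Mul(-1, 750699)) = Add(-1114110, -750699) = -1864809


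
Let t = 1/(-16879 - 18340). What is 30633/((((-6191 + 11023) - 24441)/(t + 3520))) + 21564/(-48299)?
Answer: -183435171628997937/33355742009929 ≈ -5499.4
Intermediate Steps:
t = -1/35219 (t = 1/(-35219) = -1/35219 ≈ -2.8394e-5)
30633/((((-6191 + 11023) - 24441)/(t + 3520))) + 21564/(-48299) = 30633/((((-6191 + 11023) - 24441)/(-1/35219 + 3520))) + 21564/(-48299) = 30633/(((4832 - 24441)/(123970879/35219))) + 21564*(-1/48299) = 30633/((-19609*35219/123970879)) - 21564/48299 = 30633/(-690609371/123970879) - 21564/48299 = 30633*(-123970879/690609371) - 21564/48299 = -3797599936407/690609371 - 21564/48299 = -183435171628997937/33355742009929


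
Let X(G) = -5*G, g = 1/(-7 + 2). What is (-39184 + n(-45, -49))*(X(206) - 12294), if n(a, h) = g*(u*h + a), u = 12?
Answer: 2602003988/5 ≈ 5.2040e+8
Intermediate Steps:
g = -⅕ (g = 1/(-5) = -⅕ ≈ -0.20000)
n(a, h) = -12*h/5 - a/5 (n(a, h) = -(12*h + a)/5 = -(a + 12*h)/5 = -12*h/5 - a/5)
(-39184 + n(-45, -49))*(X(206) - 12294) = (-39184 + (-12/5*(-49) - ⅕*(-45)))*(-5*206 - 12294) = (-39184 + (588/5 + 9))*(-1030 - 12294) = (-39184 + 633/5)*(-13324) = -195287/5*(-13324) = 2602003988/5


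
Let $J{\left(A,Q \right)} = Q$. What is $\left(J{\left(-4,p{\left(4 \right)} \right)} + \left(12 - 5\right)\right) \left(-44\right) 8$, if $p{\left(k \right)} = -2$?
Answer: $-1760$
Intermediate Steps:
$\left(J{\left(-4,p{\left(4 \right)} \right)} + \left(12 - 5\right)\right) \left(-44\right) 8 = \left(-2 + \left(12 - 5\right)\right) \left(-44\right) 8 = \left(-2 + 7\right) \left(-44\right) 8 = 5 \left(-44\right) 8 = \left(-220\right) 8 = -1760$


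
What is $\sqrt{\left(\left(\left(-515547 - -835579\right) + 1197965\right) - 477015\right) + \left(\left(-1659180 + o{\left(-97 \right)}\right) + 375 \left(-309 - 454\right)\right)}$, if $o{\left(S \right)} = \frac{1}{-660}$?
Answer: $\frac{i \sqrt{98480774865}}{330} \approx 950.96 i$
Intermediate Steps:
$o{\left(S \right)} = - \frac{1}{660}$
$\sqrt{\left(\left(\left(-515547 - -835579\right) + 1197965\right) - 477015\right) + \left(\left(-1659180 + o{\left(-97 \right)}\right) + 375 \left(-309 - 454\right)\right)} = \sqrt{\left(\left(\left(-515547 - -835579\right) + 1197965\right) - 477015\right) + \left(\left(-1659180 - \frac{1}{660}\right) + 375 \left(-309 - 454\right)\right)} = \sqrt{\left(\left(\left(-515547 + 835579\right) + 1197965\right) - 477015\right) - \left(\frac{1095058801}{660} - 375 \left(-309 - 454\right)\right)} = \sqrt{\left(\left(320032 + 1197965\right) - 477015\right) + \left(- \frac{1095058801}{660} + 375 \left(-763\right)\right)} = \sqrt{\left(1517997 - 477015\right) - \frac{1283901301}{660}} = \sqrt{1040982 - \frac{1283901301}{660}} = \sqrt{- \frac{596853181}{660}} = \frac{i \sqrt{98480774865}}{330}$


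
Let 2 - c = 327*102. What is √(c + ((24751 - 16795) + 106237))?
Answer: √80841 ≈ 284.33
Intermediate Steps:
c = -33352 (c = 2 - 327*102 = 2 - 1*33354 = 2 - 33354 = -33352)
√(c + ((24751 - 16795) + 106237)) = √(-33352 + ((24751 - 16795) + 106237)) = √(-33352 + (7956 + 106237)) = √(-33352 + 114193) = √80841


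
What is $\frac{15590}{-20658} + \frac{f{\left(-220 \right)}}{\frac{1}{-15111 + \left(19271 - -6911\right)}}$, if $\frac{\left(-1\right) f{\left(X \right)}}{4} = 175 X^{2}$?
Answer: $- \frac{3874257922927795}{10329} \approx -3.7509 \cdot 10^{11}$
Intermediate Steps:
$f{\left(X \right)} = - 700 X^{2}$ ($f{\left(X \right)} = - 4 \cdot 175 X^{2} = - 700 X^{2}$)
$\frac{15590}{-20658} + \frac{f{\left(-220 \right)}}{\frac{1}{-15111 + \left(19271 - -6911\right)}} = \frac{15590}{-20658} + \frac{\left(-700\right) \left(-220\right)^{2}}{\frac{1}{-15111 + \left(19271 - -6911\right)}} = 15590 \left(- \frac{1}{20658}\right) + \frac{\left(-700\right) 48400}{\frac{1}{-15111 + \left(19271 + 6911\right)}} = - \frac{7795}{10329} - \frac{33880000}{\frac{1}{-15111 + 26182}} = - \frac{7795}{10329} - \frac{33880000}{\frac{1}{11071}} = - \frac{7795}{10329} - 33880000 \frac{1}{\frac{1}{11071}} = - \frac{7795}{10329} - 375085480000 = - \frac{3874257922927795}{10329}$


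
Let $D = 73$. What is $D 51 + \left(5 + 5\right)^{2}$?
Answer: $3823$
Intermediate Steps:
$D 51 + \left(5 + 5\right)^{2} = 73 \cdot 51 + \left(5 + 5\right)^{2} = 3723 + 10^{2} = 3723 + 100 = 3823$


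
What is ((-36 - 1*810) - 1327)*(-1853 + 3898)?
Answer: -4443785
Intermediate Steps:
((-36 - 1*810) - 1327)*(-1853 + 3898) = ((-36 - 810) - 1327)*2045 = (-846 - 1327)*2045 = -2173*2045 = -4443785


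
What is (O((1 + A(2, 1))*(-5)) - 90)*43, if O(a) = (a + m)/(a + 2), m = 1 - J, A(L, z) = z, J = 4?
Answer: -30401/8 ≈ -3800.1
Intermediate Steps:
m = -3 (m = 1 - 1*4 = 1 - 4 = -3)
O(a) = (-3 + a)/(2 + a) (O(a) = (a - 3)/(a + 2) = (-3 + a)/(2 + a))
(O((1 + A(2, 1))*(-5)) - 90)*43 = ((-3 + (1 + 1)*(-5))/(2 + (1 + 1)*(-5)) - 90)*43 = ((-3 + 2*(-5))/(2 + 2*(-5)) - 90)*43 = ((-3 - 10)/(2 - 10) - 90)*43 = (-13/(-8) - 90)*43 = (-1/8*(-13) - 90)*43 = (13/8 - 90)*43 = -707/8*43 = -30401/8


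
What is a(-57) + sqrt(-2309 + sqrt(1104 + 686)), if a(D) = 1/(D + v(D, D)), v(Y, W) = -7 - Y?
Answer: -1/7 + I*sqrt(2309 - sqrt(1790)) ≈ -0.14286 + 47.61*I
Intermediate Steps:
a(D) = -1/7 (a(D) = 1/(D + (-7 - D)) = 1/(-7) = -1/7)
a(-57) + sqrt(-2309 + sqrt(1104 + 686)) = -1/7 + sqrt(-2309 + sqrt(1104 + 686)) = -1/7 + sqrt(-2309 + sqrt(1790))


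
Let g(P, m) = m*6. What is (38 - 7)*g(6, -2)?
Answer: -372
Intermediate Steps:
g(P, m) = 6*m
(38 - 7)*g(6, -2) = (38 - 7)*(6*(-2)) = 31*(-12) = -372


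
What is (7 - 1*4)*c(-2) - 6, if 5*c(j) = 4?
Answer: -18/5 ≈ -3.6000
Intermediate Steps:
c(j) = ⅘ (c(j) = (⅕)*4 = ⅘)
(7 - 1*4)*c(-2) - 6 = (7 - 1*4)*(⅘) - 6 = (7 - 4)*(⅘) - 6 = 3*(⅘) - 6 = 12/5 - 6 = -18/5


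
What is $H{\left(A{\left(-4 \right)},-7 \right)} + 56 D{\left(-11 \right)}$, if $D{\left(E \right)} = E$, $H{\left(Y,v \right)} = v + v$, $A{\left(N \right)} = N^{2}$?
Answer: $-630$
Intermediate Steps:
$H{\left(Y,v \right)} = 2 v$
$H{\left(A{\left(-4 \right)},-7 \right)} + 56 D{\left(-11 \right)} = 2 \left(-7\right) + 56 \left(-11\right) = -14 - 616 = -630$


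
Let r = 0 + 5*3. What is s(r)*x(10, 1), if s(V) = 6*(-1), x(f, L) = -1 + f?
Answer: -54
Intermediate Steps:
r = 15 (r = 0 + 15 = 15)
s(V) = -6
s(r)*x(10, 1) = -6*(-1 + 10) = -6*9 = -54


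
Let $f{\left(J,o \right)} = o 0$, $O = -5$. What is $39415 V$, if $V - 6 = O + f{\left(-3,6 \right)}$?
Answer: $39415$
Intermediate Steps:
$f{\left(J,o \right)} = 0$
$V = 1$ ($V = 6 + \left(-5 + 0\right) = 6 - 5 = 1$)
$39415 V = 39415 \cdot 1 = 39415$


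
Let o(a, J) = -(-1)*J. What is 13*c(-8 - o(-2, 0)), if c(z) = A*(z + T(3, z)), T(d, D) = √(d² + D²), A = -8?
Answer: 832 - 104*√73 ≈ -56.576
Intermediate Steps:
o(a, J) = J
T(d, D) = √(D² + d²)
c(z) = -8*z - 8*√(9 + z²) (c(z) = -8*(z + √(z² + 3²)) = -8*(z + √(z² + 9)) = -8*(z + √(9 + z²)) = -8*z - 8*√(9 + z²))
13*c(-8 - o(-2, 0)) = 13*(-8*(-8 - 1*0) - 8*√(9 + (-8 - 1*0)²)) = 13*(-8*(-8 + 0) - 8*√(9 + (-8 + 0)²)) = 13*(-8*(-8) - 8*√(9 + (-8)²)) = 13*(64 - 8*√(9 + 64)) = 13*(64 - 8*√73) = 832 - 104*√73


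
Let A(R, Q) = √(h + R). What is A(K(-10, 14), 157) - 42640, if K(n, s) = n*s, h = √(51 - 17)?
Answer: -42640 + I*√(140 - √34) ≈ -42640.0 + 11.583*I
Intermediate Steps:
h = √34 ≈ 5.8309
A(R, Q) = √(R + √34) (A(R, Q) = √(√34 + R) = √(R + √34))
A(K(-10, 14), 157) - 42640 = √(-10*14 + √34) - 42640 = √(-140 + √34) - 42640 = -42640 + √(-140 + √34)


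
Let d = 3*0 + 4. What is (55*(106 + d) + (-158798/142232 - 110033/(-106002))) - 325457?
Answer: -1203915265857197/3769219116 ≈ -3.1941e+5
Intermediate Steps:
d = 4 (d = 0 + 4 = 4)
(55*(106 + d) + (-158798/142232 - 110033/(-106002))) - 325457 = (55*(106 + 4) + (-158798/142232 - 110033/(-106002))) - 325457 = (55*110 + (-158798*1/142232 - 110033*(-1/106002))) - 325457 = (6050 + (-79399/71116 + 110033/106002)) - 325457 = (6050 - 295672985/3769219116) - 325457 = 22803479978815/3769219116 - 325457 = -1203915265857197/3769219116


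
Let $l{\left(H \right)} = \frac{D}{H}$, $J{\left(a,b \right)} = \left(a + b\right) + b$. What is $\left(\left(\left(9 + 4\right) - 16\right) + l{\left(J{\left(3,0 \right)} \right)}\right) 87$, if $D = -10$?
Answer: $-551$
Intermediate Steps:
$J{\left(a,b \right)} = a + 2 b$
$l{\left(H \right)} = - \frac{10}{H}$
$\left(\left(\left(9 + 4\right) - 16\right) + l{\left(J{\left(3,0 \right)} \right)}\right) 87 = \left(\left(\left(9 + 4\right) - 16\right) - \frac{10}{3 + 2 \cdot 0}\right) 87 = \left(\left(13 - 16\right) - \frac{10}{3 + 0}\right) 87 = \left(-3 - \frac{10}{3}\right) 87 = \left(- \frac{19}{3}\right) 87 = -551$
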